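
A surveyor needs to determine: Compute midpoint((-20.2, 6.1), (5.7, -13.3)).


M = (((-20.2)+5.7)/2, (6.1+(-13.3))/2)
= (-7.25, -3.6)

(-7.25, -3.6)


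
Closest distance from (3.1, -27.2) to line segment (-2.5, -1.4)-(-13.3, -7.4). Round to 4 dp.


Project P onto AB: t = 0.6179 (clamped to [0,1])
Closest point on segment: (-9.1736, -5.1075)
Distance: 25.2729

25.2729


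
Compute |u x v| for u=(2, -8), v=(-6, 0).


|u x v| = |2*0 - (-8)*(-6)|
= |0 - 48| = 48

48


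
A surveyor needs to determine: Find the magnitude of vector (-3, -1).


|u| = sqrt((-3)^2 + (-1)^2) = sqrt(10) = 3.1623

3.1623


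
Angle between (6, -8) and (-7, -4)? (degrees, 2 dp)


u.v = -10, |u| = sqrt(100) = 10, |v| = sqrt(65) = 8.0623
cos(theta) = u.v/(|u||v|) = -10/sqrt(6500) = -0.124035
theta = acos(-0.124035) = 97.13 degrees

97.13 degrees


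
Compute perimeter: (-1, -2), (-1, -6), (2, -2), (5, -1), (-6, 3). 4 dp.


Sides: (-1, -2)->(-1, -6): sqrt(16) = 4, (-1, -6)->(2, -2): sqrt(25) = 5, (2, -2)->(5, -1): sqrt(10) = 3.162278, (5, -1)->(-6, 3): sqrt(137) = 11.7047, (-6, 3)->(-1, -2): sqrt(50) = 7.071068
Sum = 30.938046
Perimeter = 30.938

30.938


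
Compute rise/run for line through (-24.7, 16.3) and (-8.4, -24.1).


slope = (y2-y1)/(x2-x1) = ((-24.1)-16.3)/((-8.4)-(-24.7)) = (-40.4)/16.3 = -2.4785

-2.4785


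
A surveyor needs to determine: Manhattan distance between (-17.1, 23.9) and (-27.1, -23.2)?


|(-17.1)-(-27.1)| + |23.9-(-23.2)| = 10 + 47.1 = 57.1

57.1


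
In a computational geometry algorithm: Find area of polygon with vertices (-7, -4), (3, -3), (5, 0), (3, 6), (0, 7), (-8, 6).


Shoelace sum: ((-7)*(-3) - 3*(-4)) + (3*0 - 5*(-3)) + (5*6 - 3*0) + (3*7 - 0*6) + (0*6 - (-8)*7) + ((-8)*(-4) - (-7)*6)
= 229
Area = |229|/2 = 114.5

114.5


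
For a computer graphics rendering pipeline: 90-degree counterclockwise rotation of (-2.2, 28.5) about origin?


90° CCW: (x,y) -> (-y, x)
(-2.2,28.5) -> (-28.5, -2.2)

(-28.5, -2.2)


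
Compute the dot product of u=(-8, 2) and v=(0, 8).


u . v = u_x*v_x + u_y*v_y = (-8)*0 + 2*8
= 0 + 16 = 16

16


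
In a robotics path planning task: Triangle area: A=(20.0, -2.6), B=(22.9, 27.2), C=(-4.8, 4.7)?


Area = |x_A(y_B-y_C) + x_B(y_C-y_A) + x_C(y_A-y_B)|/2
= |450 + 167.17 + 143.04|/2
= 760.21/2 = 380.105

380.105


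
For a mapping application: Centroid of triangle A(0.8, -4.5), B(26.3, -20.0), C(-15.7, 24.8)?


Centroid = ((x_A+x_B+x_C)/3, (y_A+y_B+y_C)/3)
= ((0.8+26.3+(-15.7))/3, ((-4.5)+(-20)+24.8)/3)
= (3.8, 0.1)

(3.8, 0.1)


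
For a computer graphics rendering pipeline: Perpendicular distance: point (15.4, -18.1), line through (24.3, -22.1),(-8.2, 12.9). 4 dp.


|cross product| = 181.5
|line direction| = sqrt(2281.25) = 47.7624
Distance = 181.5/sqrt(2281.25) = 3.8001

3.8001


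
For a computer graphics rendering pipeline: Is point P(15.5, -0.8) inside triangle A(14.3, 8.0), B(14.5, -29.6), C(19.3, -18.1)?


Cross products: AB x AP = 43.36, BC x BP = 126.74, CA x CP = 12.68
All same sign? yes

Yes, inside


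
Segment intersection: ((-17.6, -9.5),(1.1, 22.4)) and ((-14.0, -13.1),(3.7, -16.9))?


Cross products: d1=50.04, d2=685.73, d3=-182.16, d4=-817.85
d1*d2 < 0 and d3*d4 < 0? no

No, they don't intersect


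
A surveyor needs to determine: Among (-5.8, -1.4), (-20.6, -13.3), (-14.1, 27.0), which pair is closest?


d(P0,P1) = 18.9908, d(P0,P2) = 29.588, d(P1,P2) = 40.8208
Closest: P0 and P1

Closest pair: (-5.8, -1.4) and (-20.6, -13.3), distance = 18.9908


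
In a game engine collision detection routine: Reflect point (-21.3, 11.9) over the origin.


Reflection over origin: (x,y) -> (-x,-y)
(-21.3, 11.9) -> (21.3, -11.9)

(21.3, -11.9)


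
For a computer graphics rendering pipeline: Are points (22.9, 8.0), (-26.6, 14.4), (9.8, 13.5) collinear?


Cross product: ((-26.6)-22.9)*(13.5-8) - (14.4-8)*(9.8-22.9)
= -188.41

No, not collinear


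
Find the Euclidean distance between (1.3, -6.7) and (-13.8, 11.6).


dx=-15.1, dy=18.3
d^2 = (-15.1)^2 + 18.3^2 = 562.9
d = sqrt(562.9) = 23.7255

23.7255


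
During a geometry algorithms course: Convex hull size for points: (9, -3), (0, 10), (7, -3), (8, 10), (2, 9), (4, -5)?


Convex hull vertices (CCW): (0, 10), (4, -5), (9, -3), (8, 10)
Count = 4

4


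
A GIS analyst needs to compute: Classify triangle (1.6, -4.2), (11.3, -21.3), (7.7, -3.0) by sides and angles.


Side lengths squared: AB^2=386.5, BC^2=347.85, CA^2=38.65
Sorted: [38.65, 347.85, 386.5]
By sides: Scalene, By angles: Right

Scalene, Right


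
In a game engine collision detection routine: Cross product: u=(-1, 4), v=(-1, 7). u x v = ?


u x v = u_x*v_y - u_y*v_x = (-1)*7 - 4*(-1)
= (-7) - (-4) = -3

-3


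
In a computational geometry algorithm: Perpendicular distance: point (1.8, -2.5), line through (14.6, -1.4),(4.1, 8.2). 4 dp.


|cross product| = 134.43
|line direction| = sqrt(202.41) = 14.2271
Distance = 134.43/sqrt(202.41) = 9.4489

9.4489


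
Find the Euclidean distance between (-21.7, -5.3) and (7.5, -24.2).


dx=29.2, dy=-18.9
d^2 = 29.2^2 + (-18.9)^2 = 1209.85
d = sqrt(1209.85) = 34.7829

34.7829


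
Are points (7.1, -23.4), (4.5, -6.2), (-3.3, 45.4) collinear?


Cross product: (4.5-7.1)*(45.4-(-23.4)) - ((-6.2)-(-23.4))*((-3.3)-7.1)
= 0

Yes, collinear


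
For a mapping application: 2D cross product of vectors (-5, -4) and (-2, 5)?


u x v = u_x*v_y - u_y*v_x = (-5)*5 - (-4)*(-2)
= (-25) - 8 = -33

-33


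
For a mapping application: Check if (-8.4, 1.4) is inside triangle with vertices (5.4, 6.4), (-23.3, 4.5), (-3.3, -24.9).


Cross products: AB x AP = 117.28, BC x BP = 376.06, CA x CP = 388.44
All same sign? yes

Yes, inside


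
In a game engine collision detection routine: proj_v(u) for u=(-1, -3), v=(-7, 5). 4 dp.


u.v = -8, |v| = sqrt(74) = 8.6023
Scalar projection = u.v / |v| = -8 / sqrt(74) = -0.93

-0.93


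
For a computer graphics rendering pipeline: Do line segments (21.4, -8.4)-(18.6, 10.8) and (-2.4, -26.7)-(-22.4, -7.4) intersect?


Cross products: d1=-825.34, d2=-1155.3, d3=508.2, d4=838.16
d1*d2 < 0 and d3*d4 < 0? no

No, they don't intersect


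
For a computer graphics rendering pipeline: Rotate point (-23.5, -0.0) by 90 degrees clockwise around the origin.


90° CW: (x,y) -> (y, -x)
(-23.5,0) -> (0, 23.5)

(0, 23.5)


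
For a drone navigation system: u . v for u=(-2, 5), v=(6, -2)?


u . v = u_x*v_x + u_y*v_y = (-2)*6 + 5*(-2)
= (-12) + (-10) = -22

-22


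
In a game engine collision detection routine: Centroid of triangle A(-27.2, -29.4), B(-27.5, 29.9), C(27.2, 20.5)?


Centroid = ((x_A+x_B+x_C)/3, (y_A+y_B+y_C)/3)
= (((-27.2)+(-27.5)+27.2)/3, ((-29.4)+29.9+20.5)/3)
= (-9.1667, 7)

(-9.1667, 7)


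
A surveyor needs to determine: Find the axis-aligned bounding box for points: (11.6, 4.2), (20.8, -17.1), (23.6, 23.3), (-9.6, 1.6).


x range: [-9.6, 23.6]
y range: [-17.1, 23.3]
Bounding box: (-9.6,-17.1) to (23.6,23.3)

(-9.6,-17.1) to (23.6,23.3)


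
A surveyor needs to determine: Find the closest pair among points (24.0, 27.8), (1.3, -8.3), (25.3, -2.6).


d(P0,P1) = 42.6439, d(P0,P2) = 30.4278, d(P1,P2) = 24.6676
Closest: P1 and P2

Closest pair: (1.3, -8.3) and (25.3, -2.6), distance = 24.6676


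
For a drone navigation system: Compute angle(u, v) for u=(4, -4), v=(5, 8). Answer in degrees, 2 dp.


u.v = -12, |u| = sqrt(32) = 5.6569, |v| = sqrt(89) = 9.434
cos(theta) = u.v/(|u||v|) = -12/sqrt(2848) = -0.22486
theta = acos(-0.22486) = 102.99 degrees

102.99 degrees


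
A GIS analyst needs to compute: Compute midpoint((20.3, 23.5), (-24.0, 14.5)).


M = ((20.3+(-24))/2, (23.5+14.5)/2)
= (-1.85, 19)

(-1.85, 19)


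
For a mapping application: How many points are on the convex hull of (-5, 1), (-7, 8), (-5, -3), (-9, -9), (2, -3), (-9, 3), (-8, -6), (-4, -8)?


Convex hull vertices (CCW): (-9, -9), (-4, -8), (2, -3), (-7, 8), (-9, 3)
Count = 5

5


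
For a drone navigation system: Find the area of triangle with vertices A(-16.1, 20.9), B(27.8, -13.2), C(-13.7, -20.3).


Area = |x_A(y_B-y_C) + x_B(y_C-y_A) + x_C(y_A-y_B)|/2
= |(-114.31) + (-1145.36) + (-467.17)|/2
= 1726.84/2 = 863.42

863.42


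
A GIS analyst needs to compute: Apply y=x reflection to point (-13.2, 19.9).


Reflection over y=x: (x,y) -> (y,x)
(-13.2, 19.9) -> (19.9, -13.2)

(19.9, -13.2)


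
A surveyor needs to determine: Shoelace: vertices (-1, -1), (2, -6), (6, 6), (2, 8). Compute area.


Shoelace sum: ((-1)*(-6) - 2*(-1)) + (2*6 - 6*(-6)) + (6*8 - 2*6) + (2*(-1) - (-1)*8)
= 98
Area = |98|/2 = 49

49


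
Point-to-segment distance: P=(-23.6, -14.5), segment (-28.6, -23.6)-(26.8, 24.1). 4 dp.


Project P onto AB: t = 0.133 (clamped to [0,1])
Closest point on segment: (-21.2291, -17.2536)
Distance: 3.6336

3.6336


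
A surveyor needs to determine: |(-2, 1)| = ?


|u| = sqrt((-2)^2 + 1^2) = sqrt(5) = 2.2361

2.2361


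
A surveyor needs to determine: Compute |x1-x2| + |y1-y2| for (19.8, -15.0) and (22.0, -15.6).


|19.8-22| + |(-15)-(-15.6)| = 2.2 + 0.6 = 2.8

2.8


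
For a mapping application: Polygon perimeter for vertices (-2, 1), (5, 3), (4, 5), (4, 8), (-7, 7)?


Sides: (-2, 1)->(5, 3): sqrt(53) = 7.28011, (5, 3)->(4, 5): sqrt(5) = 2.236068, (4, 5)->(4, 8): sqrt(9) = 3, (4, 8)->(-7, 7): sqrt(122) = 11.045361, (-7, 7)->(-2, 1): sqrt(61) = 7.81025
Sum = 31.371789
Perimeter = 31.3718

31.3718


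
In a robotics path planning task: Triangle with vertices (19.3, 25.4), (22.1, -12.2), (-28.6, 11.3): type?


Side lengths squared: AB^2=1421.6, BC^2=3122.74, CA^2=2493.22
Sorted: [1421.6, 2493.22, 3122.74]
By sides: Scalene, By angles: Acute

Scalene, Acute


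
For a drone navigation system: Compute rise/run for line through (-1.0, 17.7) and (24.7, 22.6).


slope = (y2-y1)/(x2-x1) = (22.6-17.7)/(24.7-(-1)) = 4.9/25.7 = 0.1907

0.1907


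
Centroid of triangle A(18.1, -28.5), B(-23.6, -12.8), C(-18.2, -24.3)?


Centroid = ((x_A+x_B+x_C)/3, (y_A+y_B+y_C)/3)
= ((18.1+(-23.6)+(-18.2))/3, ((-28.5)+(-12.8)+(-24.3))/3)
= (-7.9, -21.8667)

(-7.9, -21.8667)


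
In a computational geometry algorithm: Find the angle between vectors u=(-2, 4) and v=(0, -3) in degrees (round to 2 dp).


u.v = -12, |u| = sqrt(20) = 4.4721, |v| = sqrt(9) = 3
cos(theta) = u.v/(|u||v|) = -12/sqrt(180) = -0.894427
theta = acos(-0.894427) = 153.43 degrees

153.43 degrees


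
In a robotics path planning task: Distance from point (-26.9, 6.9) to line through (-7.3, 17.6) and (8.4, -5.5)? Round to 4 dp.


|cross product| = 620.75
|line direction| = sqrt(780.1) = 27.9303
Distance = 620.75/sqrt(780.1) = 22.225

22.225


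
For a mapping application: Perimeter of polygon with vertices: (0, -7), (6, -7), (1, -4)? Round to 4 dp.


Sides: (0, -7)->(6, -7): sqrt(36) = 6, (6, -7)->(1, -4): sqrt(34) = 5.830952, (1, -4)->(0, -7): sqrt(10) = 3.162278
Sum = 14.99323
Perimeter = 14.9932

14.9932


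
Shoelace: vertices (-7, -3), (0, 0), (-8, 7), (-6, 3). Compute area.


Shoelace sum: ((-7)*0 - 0*(-3)) + (0*7 - (-8)*0) + ((-8)*3 - (-6)*7) + ((-6)*(-3) - (-7)*3)
= 57
Area = |57|/2 = 28.5

28.5


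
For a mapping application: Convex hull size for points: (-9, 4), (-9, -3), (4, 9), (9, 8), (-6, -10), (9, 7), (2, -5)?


Convex hull vertices (CCW): (-9, -3), (-6, -10), (2, -5), (9, 7), (9, 8), (4, 9), (-9, 4)
Count = 7

7


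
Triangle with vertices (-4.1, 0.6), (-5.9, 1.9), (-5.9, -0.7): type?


Side lengths squared: AB^2=4.93, BC^2=6.76, CA^2=4.93
Sorted: [4.93, 4.93, 6.76]
By sides: Isosceles, By angles: Acute

Isosceles, Acute


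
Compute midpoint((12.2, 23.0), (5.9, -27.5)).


M = ((12.2+5.9)/2, (23+(-27.5))/2)
= (9.05, -2.25)

(9.05, -2.25)


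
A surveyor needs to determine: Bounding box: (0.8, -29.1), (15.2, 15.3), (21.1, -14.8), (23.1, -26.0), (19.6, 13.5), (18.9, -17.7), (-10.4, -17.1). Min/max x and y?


x range: [-10.4, 23.1]
y range: [-29.1, 15.3]
Bounding box: (-10.4,-29.1) to (23.1,15.3)

(-10.4,-29.1) to (23.1,15.3)


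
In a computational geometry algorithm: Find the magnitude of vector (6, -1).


|u| = sqrt(6^2 + (-1)^2) = sqrt(37) = 6.0828

6.0828


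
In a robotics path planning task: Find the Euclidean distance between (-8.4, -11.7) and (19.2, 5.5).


dx=27.6, dy=17.2
d^2 = 27.6^2 + 17.2^2 = 1057.6
d = sqrt(1057.6) = 32.5208

32.5208


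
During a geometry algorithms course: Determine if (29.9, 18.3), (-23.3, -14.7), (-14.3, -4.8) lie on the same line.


Cross product: ((-23.3)-29.9)*((-4.8)-18.3) - ((-14.7)-18.3)*((-14.3)-29.9)
= -229.68

No, not collinear


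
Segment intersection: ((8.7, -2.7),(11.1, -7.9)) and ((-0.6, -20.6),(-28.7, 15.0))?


Cross products: d1=-834.07, d2=-773.39, d3=-91.32, d4=-152
d1*d2 < 0 and d3*d4 < 0? no

No, they don't intersect


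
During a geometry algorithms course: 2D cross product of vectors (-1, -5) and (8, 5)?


u x v = u_x*v_y - u_y*v_x = (-1)*5 - (-5)*8
= (-5) - (-40) = 35

35


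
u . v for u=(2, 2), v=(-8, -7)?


u . v = u_x*v_x + u_y*v_y = 2*(-8) + 2*(-7)
= (-16) + (-14) = -30

-30


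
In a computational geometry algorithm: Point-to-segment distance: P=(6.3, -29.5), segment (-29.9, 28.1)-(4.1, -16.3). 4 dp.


Project P onto AB: t = 1 (clamped to [0,1])
Closest point on segment: (4.1, -16.3)
Distance: 13.3821

13.3821


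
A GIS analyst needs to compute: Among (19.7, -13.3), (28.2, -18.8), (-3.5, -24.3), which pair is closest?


d(P0,P1) = 10.1242, d(P0,P2) = 25.6757, d(P1,P2) = 32.1736
Closest: P0 and P1

Closest pair: (19.7, -13.3) and (28.2, -18.8), distance = 10.1242


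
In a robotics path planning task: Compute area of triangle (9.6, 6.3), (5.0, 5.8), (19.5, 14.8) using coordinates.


Area = |x_A(y_B-y_C) + x_B(y_C-y_A) + x_C(y_A-y_B)|/2
= |(-86.4) + 42.5 + 9.75|/2
= 34.15/2 = 17.075

17.075


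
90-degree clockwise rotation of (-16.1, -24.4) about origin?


90° CW: (x,y) -> (y, -x)
(-16.1,-24.4) -> (-24.4, 16.1)

(-24.4, 16.1)


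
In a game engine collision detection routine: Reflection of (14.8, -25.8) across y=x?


Reflection over y=x: (x,y) -> (y,x)
(14.8, -25.8) -> (-25.8, 14.8)

(-25.8, 14.8)


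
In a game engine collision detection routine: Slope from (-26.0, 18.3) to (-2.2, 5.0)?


slope = (y2-y1)/(x2-x1) = (5-18.3)/((-2.2)-(-26)) = (-13.3)/23.8 = -0.5588

-0.5588


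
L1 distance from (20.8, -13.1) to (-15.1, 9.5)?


|20.8-(-15.1)| + |(-13.1)-9.5| = 35.9 + 22.6 = 58.5

58.5


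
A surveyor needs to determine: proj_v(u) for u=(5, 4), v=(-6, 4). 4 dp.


u.v = -14, |v| = sqrt(52) = 7.2111
Scalar projection = u.v / |v| = -14 / sqrt(52) = -1.9415

-1.9415


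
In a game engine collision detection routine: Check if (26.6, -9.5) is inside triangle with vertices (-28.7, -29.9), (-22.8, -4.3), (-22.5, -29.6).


Cross products: AB x AP = -1295.32, BC x BP = 1248.26, CA x CP = -109.89
All same sign? no

No, outside


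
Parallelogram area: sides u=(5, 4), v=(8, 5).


|u x v| = |5*5 - 4*8|
= |25 - 32| = 7

7


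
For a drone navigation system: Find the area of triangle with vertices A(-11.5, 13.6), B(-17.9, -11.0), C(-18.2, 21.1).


Area = |x_A(y_B-y_C) + x_B(y_C-y_A) + x_C(y_A-y_B)|/2
= |369.15 + (-134.25) + (-447.72)|/2
= 212.82/2 = 106.41

106.41


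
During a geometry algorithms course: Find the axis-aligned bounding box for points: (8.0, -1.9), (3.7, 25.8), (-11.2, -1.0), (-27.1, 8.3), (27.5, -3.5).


x range: [-27.1, 27.5]
y range: [-3.5, 25.8]
Bounding box: (-27.1,-3.5) to (27.5,25.8)

(-27.1,-3.5) to (27.5,25.8)


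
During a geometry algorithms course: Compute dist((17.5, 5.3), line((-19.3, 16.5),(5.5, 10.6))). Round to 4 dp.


|cross product| = 60.64
|line direction| = sqrt(649.85) = 25.4922
Distance = 60.64/sqrt(649.85) = 2.3788

2.3788


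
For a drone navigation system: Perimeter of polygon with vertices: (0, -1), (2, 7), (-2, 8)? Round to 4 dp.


Sides: (0, -1)->(2, 7): sqrt(68) = 8.246211, (2, 7)->(-2, 8): sqrt(17) = 4.123106, (-2, 8)->(0, -1): sqrt(85) = 9.219544
Sum = 21.588861
Perimeter = 21.5889

21.5889


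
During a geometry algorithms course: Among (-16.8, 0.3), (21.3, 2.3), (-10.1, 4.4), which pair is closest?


d(P0,P1) = 38.1525, d(P0,P2) = 7.8549, d(P1,P2) = 31.4701
Closest: P0 and P2

Closest pair: (-16.8, 0.3) and (-10.1, 4.4), distance = 7.8549


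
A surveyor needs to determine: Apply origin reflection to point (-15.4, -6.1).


Reflection over origin: (x,y) -> (-x,-y)
(-15.4, -6.1) -> (15.4, 6.1)

(15.4, 6.1)


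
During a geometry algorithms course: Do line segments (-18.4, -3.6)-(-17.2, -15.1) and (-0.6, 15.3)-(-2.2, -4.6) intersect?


Cross products: d1=-323.98, d2=-281.7, d3=227.38, d4=185.1
d1*d2 < 0 and d3*d4 < 0? no

No, they don't intersect


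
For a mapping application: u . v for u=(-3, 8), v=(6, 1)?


u . v = u_x*v_x + u_y*v_y = (-3)*6 + 8*1
= (-18) + 8 = -10

-10


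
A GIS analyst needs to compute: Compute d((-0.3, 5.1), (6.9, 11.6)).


dx=7.2, dy=6.5
d^2 = 7.2^2 + 6.5^2 = 94.09
d = sqrt(94.09) = 9.7

9.7


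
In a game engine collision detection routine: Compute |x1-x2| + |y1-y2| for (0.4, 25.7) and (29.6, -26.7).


|0.4-29.6| + |25.7-(-26.7)| = 29.2 + 52.4 = 81.6

81.6


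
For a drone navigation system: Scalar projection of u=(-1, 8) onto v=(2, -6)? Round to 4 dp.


u.v = -50, |v| = sqrt(40) = 6.3246
Scalar projection = u.v / |v| = -50 / sqrt(40) = -7.9057

-7.9057


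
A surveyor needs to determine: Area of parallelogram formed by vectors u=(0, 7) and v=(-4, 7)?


|u x v| = |0*7 - 7*(-4)|
= |0 - (-28)| = 28

28


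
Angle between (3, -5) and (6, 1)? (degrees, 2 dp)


u.v = 13, |u| = sqrt(34) = 5.831, |v| = sqrt(37) = 6.0828
cos(theta) = u.v/(|u||v|) = 13/sqrt(1258) = 0.366525
theta = acos(0.366525) = 68.5 degrees

68.5 degrees


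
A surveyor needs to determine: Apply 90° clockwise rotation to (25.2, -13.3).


90° CW: (x,y) -> (y, -x)
(25.2,-13.3) -> (-13.3, -25.2)

(-13.3, -25.2)


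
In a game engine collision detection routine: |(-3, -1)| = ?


|u| = sqrt((-3)^2 + (-1)^2) = sqrt(10) = 3.1623

3.1623


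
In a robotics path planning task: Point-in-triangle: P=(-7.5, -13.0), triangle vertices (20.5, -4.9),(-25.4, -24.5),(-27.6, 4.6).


Cross products: AB x AP = -177.01, BC x BP = -546.19, CA x CP = -655.61
All same sign? yes

Yes, inside


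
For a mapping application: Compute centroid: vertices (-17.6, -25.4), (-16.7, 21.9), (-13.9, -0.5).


Centroid = ((x_A+x_B+x_C)/3, (y_A+y_B+y_C)/3)
= (((-17.6)+(-16.7)+(-13.9))/3, ((-25.4)+21.9+(-0.5))/3)
= (-16.0667, -1.3333)

(-16.0667, -1.3333)


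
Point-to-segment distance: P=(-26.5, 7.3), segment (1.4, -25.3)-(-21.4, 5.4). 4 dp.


Project P onto AB: t = 1 (clamped to [0,1])
Closest point on segment: (-21.4, 5.4)
Distance: 5.4424

5.4424


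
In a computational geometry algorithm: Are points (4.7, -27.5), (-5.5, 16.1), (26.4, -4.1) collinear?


Cross product: ((-5.5)-4.7)*((-4.1)-(-27.5)) - (16.1-(-27.5))*(26.4-4.7)
= -1184.8

No, not collinear


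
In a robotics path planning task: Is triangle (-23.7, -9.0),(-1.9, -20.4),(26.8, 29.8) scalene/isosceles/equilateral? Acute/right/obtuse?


Side lengths squared: AB^2=605.2, BC^2=3343.73, CA^2=4055.69
Sorted: [605.2, 3343.73, 4055.69]
By sides: Scalene, By angles: Obtuse

Scalene, Obtuse


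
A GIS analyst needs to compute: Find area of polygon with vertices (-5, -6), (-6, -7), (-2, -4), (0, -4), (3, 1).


Shoelace sum: ((-5)*(-7) - (-6)*(-6)) + ((-6)*(-4) - (-2)*(-7)) + ((-2)*(-4) - 0*(-4)) + (0*1 - 3*(-4)) + (3*(-6) - (-5)*1)
= 16
Area = |16|/2 = 8

8


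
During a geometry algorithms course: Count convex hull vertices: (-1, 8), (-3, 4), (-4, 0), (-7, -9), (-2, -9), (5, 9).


Convex hull vertices (CCW): (-7, -9), (-2, -9), (5, 9), (-1, 8), (-3, 4)
Count = 5

5


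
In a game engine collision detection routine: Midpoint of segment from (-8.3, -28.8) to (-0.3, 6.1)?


M = (((-8.3)+(-0.3))/2, ((-28.8)+6.1)/2)
= (-4.3, -11.35)

(-4.3, -11.35)


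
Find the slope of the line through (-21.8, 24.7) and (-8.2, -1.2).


slope = (y2-y1)/(x2-x1) = ((-1.2)-24.7)/((-8.2)-(-21.8)) = (-25.9)/13.6 = -1.9044

-1.9044


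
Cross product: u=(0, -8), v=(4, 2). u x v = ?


u x v = u_x*v_y - u_y*v_x = 0*2 - (-8)*4
= 0 - (-32) = 32

32


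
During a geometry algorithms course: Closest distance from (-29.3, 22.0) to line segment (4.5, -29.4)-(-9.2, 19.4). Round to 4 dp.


Project P onto AB: t = 1 (clamped to [0,1])
Closest point on segment: (-9.2, 19.4)
Distance: 20.2675

20.2675


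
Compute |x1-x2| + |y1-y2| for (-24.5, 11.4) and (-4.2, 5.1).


|(-24.5)-(-4.2)| + |11.4-5.1| = 20.3 + 6.3 = 26.6

26.6


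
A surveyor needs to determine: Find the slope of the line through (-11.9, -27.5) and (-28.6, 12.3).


slope = (y2-y1)/(x2-x1) = (12.3-(-27.5))/((-28.6)-(-11.9)) = 39.8/(-16.7) = -2.3832

-2.3832


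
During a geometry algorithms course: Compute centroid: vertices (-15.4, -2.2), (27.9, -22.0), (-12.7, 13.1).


Centroid = ((x_A+x_B+x_C)/3, (y_A+y_B+y_C)/3)
= (((-15.4)+27.9+(-12.7))/3, ((-2.2)+(-22)+13.1)/3)
= (-0.0667, -3.7)

(-0.0667, -3.7)


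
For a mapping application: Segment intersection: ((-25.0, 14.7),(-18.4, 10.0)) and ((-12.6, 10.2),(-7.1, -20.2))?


Cross products: d1=-352.21, d2=-177.42, d3=28.58, d4=-146.21
d1*d2 < 0 and d3*d4 < 0? no

No, they don't intersect


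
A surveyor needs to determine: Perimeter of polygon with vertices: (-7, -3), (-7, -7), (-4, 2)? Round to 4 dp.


Sides: (-7, -3)->(-7, -7): sqrt(16) = 4, (-7, -7)->(-4, 2): sqrt(90) = 9.486833, (-4, 2)->(-7, -3): sqrt(34) = 5.830952
Sum = 19.317785
Perimeter = 19.3178

19.3178


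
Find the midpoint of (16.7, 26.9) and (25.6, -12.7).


M = ((16.7+25.6)/2, (26.9+(-12.7))/2)
= (21.15, 7.1)

(21.15, 7.1)


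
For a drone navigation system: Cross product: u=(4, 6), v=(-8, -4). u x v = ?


u x v = u_x*v_y - u_y*v_x = 4*(-4) - 6*(-8)
= (-16) - (-48) = 32

32


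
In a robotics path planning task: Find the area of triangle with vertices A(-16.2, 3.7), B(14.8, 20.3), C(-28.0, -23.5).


Area = |x_A(y_B-y_C) + x_B(y_C-y_A) + x_C(y_A-y_B)|/2
= |(-709.56) + (-402.56) + 464.8|/2
= 647.32/2 = 323.66

323.66


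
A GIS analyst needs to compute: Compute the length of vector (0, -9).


|u| = sqrt(0^2 + (-9)^2) = sqrt(81) = 9

9


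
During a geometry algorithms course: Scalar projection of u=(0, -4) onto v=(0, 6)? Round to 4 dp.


u.v = -24, |v| = sqrt(36) = 6
Scalar projection = u.v / |v| = -24 / sqrt(36) = -4

-4


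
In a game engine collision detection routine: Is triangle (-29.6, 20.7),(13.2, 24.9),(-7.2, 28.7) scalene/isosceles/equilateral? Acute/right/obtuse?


Side lengths squared: AB^2=1849.48, BC^2=430.6, CA^2=565.76
Sorted: [430.6, 565.76, 1849.48]
By sides: Scalene, By angles: Obtuse

Scalene, Obtuse


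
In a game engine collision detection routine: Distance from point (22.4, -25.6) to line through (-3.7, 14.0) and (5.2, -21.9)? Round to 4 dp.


|cross product| = 584.55
|line direction| = sqrt(1368.02) = 36.9868
Distance = 584.55/sqrt(1368.02) = 15.8043

15.8043


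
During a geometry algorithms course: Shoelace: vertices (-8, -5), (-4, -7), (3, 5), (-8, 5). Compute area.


Shoelace sum: ((-8)*(-7) - (-4)*(-5)) + ((-4)*5 - 3*(-7)) + (3*5 - (-8)*5) + ((-8)*(-5) - (-8)*5)
= 172
Area = |172|/2 = 86

86


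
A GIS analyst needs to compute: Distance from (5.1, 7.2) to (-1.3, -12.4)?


dx=-6.4, dy=-19.6
d^2 = (-6.4)^2 + (-19.6)^2 = 425.12
d = sqrt(425.12) = 20.6184

20.6184


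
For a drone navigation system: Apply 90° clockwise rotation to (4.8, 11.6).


90° CW: (x,y) -> (y, -x)
(4.8,11.6) -> (11.6, -4.8)

(11.6, -4.8)


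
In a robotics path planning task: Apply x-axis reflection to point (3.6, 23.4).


Reflection over x-axis: (x,y) -> (x,-y)
(3.6, 23.4) -> (3.6, -23.4)

(3.6, -23.4)


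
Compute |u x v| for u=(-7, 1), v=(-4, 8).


|u x v| = |(-7)*8 - 1*(-4)|
= |(-56) - (-4)| = 52

52


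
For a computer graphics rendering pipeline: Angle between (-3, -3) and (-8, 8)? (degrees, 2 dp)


u.v = 0, |u| = sqrt(18) = 4.2426, |v| = sqrt(128) = 11.3137
cos(theta) = u.v/(|u||v|) = 0/sqrt(2304) = 0
theta = acos(0) = 90 degrees

90 degrees


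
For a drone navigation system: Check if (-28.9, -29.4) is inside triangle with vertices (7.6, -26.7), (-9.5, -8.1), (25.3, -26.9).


Cross products: AB x AP = 725.07, BC x BP = -1105.96, CA x CP = 55.09
All same sign? no

No, outside


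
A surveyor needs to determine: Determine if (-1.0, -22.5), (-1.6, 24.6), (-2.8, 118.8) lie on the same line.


Cross product: ((-1.6)-(-1))*(118.8-(-22.5)) - (24.6-(-22.5))*((-2.8)-(-1))
= 0

Yes, collinear


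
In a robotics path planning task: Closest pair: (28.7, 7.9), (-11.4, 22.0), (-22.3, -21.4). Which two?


d(P0,P1) = 42.5067, d(P0,P2) = 58.8174, d(P1,P2) = 44.7478
Closest: P0 and P1

Closest pair: (28.7, 7.9) and (-11.4, 22.0), distance = 42.5067


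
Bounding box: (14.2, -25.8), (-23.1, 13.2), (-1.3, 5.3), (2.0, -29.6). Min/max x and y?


x range: [-23.1, 14.2]
y range: [-29.6, 13.2]
Bounding box: (-23.1,-29.6) to (14.2,13.2)

(-23.1,-29.6) to (14.2,13.2)


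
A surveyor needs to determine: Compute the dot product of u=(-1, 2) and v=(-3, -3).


u . v = u_x*v_x + u_y*v_y = (-1)*(-3) + 2*(-3)
= 3 + (-6) = -3

-3


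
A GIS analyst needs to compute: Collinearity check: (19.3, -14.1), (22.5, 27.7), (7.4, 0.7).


Cross product: (22.5-19.3)*(0.7-(-14.1)) - (27.7-(-14.1))*(7.4-19.3)
= 544.78

No, not collinear


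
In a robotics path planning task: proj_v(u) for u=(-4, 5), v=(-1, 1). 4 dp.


u.v = 9, |v| = sqrt(2) = 1.4142
Scalar projection = u.v / |v| = 9 / sqrt(2) = 6.364

6.364


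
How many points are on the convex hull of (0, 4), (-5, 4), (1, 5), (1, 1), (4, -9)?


Convex hull vertices (CCW): (-5, 4), (4, -9), (1, 5)
Count = 3

3


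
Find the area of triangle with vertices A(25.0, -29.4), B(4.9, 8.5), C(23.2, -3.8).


Area = |x_A(y_B-y_C) + x_B(y_C-y_A) + x_C(y_A-y_B)|/2
= |307.5 + 125.44 + (-879.28)|/2
= 446.34/2 = 223.17

223.17


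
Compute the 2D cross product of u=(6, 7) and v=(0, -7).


u x v = u_x*v_y - u_y*v_x = 6*(-7) - 7*0
= (-42) - 0 = -42

-42


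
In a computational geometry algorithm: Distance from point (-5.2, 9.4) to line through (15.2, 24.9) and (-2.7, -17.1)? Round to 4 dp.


|cross product| = 579.35
|line direction| = sqrt(2084.41) = 45.6553
Distance = 579.35/sqrt(2084.41) = 12.6896

12.6896


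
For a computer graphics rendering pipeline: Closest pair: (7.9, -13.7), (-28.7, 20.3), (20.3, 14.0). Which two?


d(P0,P1) = 49.9556, d(P0,P2) = 30.3488, d(P1,P2) = 49.4033
Closest: P0 and P2

Closest pair: (7.9, -13.7) and (20.3, 14.0), distance = 30.3488


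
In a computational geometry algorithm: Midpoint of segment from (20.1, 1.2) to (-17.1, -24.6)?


M = ((20.1+(-17.1))/2, (1.2+(-24.6))/2)
= (1.5, -11.7)

(1.5, -11.7)


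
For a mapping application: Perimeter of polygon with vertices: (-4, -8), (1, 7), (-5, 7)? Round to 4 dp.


Sides: (-4, -8)->(1, 7): sqrt(250) = 15.811388, (1, 7)->(-5, 7): sqrt(36) = 6, (-5, 7)->(-4, -8): sqrt(226) = 15.033296
Sum = 36.844684
Perimeter = 36.8447

36.8447


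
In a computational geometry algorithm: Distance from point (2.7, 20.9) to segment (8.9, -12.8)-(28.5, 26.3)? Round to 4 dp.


Project P onto AB: t = 0.6253 (clamped to [0,1])
Closest point on segment: (21.1556, 11.6486)
Distance: 20.6445

20.6445


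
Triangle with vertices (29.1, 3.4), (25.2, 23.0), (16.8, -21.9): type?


Side lengths squared: AB^2=399.37, BC^2=2086.57, CA^2=791.38
Sorted: [399.37, 791.38, 2086.57]
By sides: Scalene, By angles: Obtuse

Scalene, Obtuse


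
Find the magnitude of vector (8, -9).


|u| = sqrt(8^2 + (-9)^2) = sqrt(145) = 12.0416

12.0416


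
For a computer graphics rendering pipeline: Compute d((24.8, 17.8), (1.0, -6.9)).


dx=-23.8, dy=-24.7
d^2 = (-23.8)^2 + (-24.7)^2 = 1176.53
d = sqrt(1176.53) = 34.3006

34.3006


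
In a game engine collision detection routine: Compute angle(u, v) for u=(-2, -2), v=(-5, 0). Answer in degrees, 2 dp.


u.v = 10, |u| = sqrt(8) = 2.8284, |v| = sqrt(25) = 5
cos(theta) = u.v/(|u||v|) = 10/sqrt(200) = 0.707107
theta = acos(0.707107) = 45 degrees

45 degrees


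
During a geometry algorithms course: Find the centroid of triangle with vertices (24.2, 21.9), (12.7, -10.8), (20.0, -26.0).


Centroid = ((x_A+x_B+x_C)/3, (y_A+y_B+y_C)/3)
= ((24.2+12.7+20)/3, (21.9+(-10.8)+(-26))/3)
= (18.9667, -4.9667)

(18.9667, -4.9667)


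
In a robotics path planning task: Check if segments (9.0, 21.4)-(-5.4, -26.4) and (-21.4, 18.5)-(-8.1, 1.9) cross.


Cross products: d1=543.21, d2=-331.57, d3=-1411.36, d4=-536.58
d1*d2 < 0 and d3*d4 < 0? no

No, they don't intersect


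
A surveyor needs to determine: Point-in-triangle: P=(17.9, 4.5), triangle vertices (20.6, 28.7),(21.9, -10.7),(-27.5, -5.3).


Cross products: AB x AP = -137.84, BC x BP = -729.28, CA x CP = -1072.22
All same sign? yes

Yes, inside


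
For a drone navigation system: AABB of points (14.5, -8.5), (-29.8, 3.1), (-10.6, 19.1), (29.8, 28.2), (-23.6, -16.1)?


x range: [-29.8, 29.8]
y range: [-16.1, 28.2]
Bounding box: (-29.8,-16.1) to (29.8,28.2)

(-29.8,-16.1) to (29.8,28.2)


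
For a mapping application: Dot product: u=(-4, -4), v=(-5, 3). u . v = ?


u . v = u_x*v_x + u_y*v_y = (-4)*(-5) + (-4)*3
= 20 + (-12) = 8

8


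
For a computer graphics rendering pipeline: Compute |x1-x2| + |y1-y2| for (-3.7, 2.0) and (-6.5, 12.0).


|(-3.7)-(-6.5)| + |2-12| = 2.8 + 10 = 12.8

12.8


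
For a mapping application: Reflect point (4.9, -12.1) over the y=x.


Reflection over y=x: (x,y) -> (y,x)
(4.9, -12.1) -> (-12.1, 4.9)

(-12.1, 4.9)


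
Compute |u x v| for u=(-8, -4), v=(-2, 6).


|u x v| = |(-8)*6 - (-4)*(-2)|
= |(-48) - 8| = 56

56


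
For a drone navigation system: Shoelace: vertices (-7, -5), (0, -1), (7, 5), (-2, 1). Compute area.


Shoelace sum: ((-7)*(-1) - 0*(-5)) + (0*5 - 7*(-1)) + (7*1 - (-2)*5) + ((-2)*(-5) - (-7)*1)
= 48
Area = |48|/2 = 24

24


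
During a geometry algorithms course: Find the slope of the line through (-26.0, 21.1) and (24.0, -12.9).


slope = (y2-y1)/(x2-x1) = ((-12.9)-21.1)/(24-(-26)) = (-34)/50 = -0.68

-0.68


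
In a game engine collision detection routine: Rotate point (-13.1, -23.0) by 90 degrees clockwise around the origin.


90° CW: (x,y) -> (y, -x)
(-13.1,-23) -> (-23, 13.1)

(-23, 13.1)


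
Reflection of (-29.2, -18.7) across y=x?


Reflection over y=x: (x,y) -> (y,x)
(-29.2, -18.7) -> (-18.7, -29.2)

(-18.7, -29.2)


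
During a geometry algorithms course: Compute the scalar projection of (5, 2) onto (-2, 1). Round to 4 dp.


u.v = -8, |v| = sqrt(5) = 2.2361
Scalar projection = u.v / |v| = -8 / sqrt(5) = -3.5777

-3.5777


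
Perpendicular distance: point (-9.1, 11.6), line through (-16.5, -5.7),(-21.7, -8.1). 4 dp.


|cross product| = 72.2
|line direction| = sqrt(32.8) = 5.7271
Distance = 72.2/sqrt(32.8) = 12.6067

12.6067


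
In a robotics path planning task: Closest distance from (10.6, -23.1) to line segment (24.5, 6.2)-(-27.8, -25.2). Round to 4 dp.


Project P onto AB: t = 0.4426 (clamped to [0,1])
Closest point on segment: (1.3525, -7.6973)
Distance: 17.9655

17.9655


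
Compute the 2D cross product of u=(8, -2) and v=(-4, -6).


u x v = u_x*v_y - u_y*v_x = 8*(-6) - (-2)*(-4)
= (-48) - 8 = -56

-56


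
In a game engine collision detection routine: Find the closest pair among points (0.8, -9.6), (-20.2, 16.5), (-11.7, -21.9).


d(P0,P1) = 33.4994, d(P0,P2) = 17.5368, d(P1,P2) = 39.3295
Closest: P0 and P2

Closest pair: (0.8, -9.6) and (-11.7, -21.9), distance = 17.5368


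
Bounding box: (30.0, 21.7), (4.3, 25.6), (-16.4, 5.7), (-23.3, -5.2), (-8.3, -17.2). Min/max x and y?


x range: [-23.3, 30]
y range: [-17.2, 25.6]
Bounding box: (-23.3,-17.2) to (30,25.6)

(-23.3,-17.2) to (30,25.6)


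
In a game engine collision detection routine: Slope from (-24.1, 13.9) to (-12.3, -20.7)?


slope = (y2-y1)/(x2-x1) = ((-20.7)-13.9)/((-12.3)-(-24.1)) = (-34.6)/11.8 = -2.9322

-2.9322


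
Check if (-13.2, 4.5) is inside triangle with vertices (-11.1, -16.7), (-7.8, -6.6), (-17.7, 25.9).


Cross products: AB x AP = 91.17, BC x BP = 65.61, CA x CP = 50.46
All same sign? yes

Yes, inside


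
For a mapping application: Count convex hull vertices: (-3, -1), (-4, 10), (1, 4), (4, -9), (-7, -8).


Convex hull vertices (CCW): (-7, -8), (4, -9), (1, 4), (-4, 10)
Count = 4

4


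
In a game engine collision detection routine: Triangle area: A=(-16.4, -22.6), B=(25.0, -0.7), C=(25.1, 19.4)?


Area = |x_A(y_B-y_C) + x_B(y_C-y_A) + x_C(y_A-y_B)|/2
= |329.64 + 1050 + (-549.69)|/2
= 829.95/2 = 414.975

414.975


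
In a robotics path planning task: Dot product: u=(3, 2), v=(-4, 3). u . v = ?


u . v = u_x*v_x + u_y*v_y = 3*(-4) + 2*3
= (-12) + 6 = -6

-6


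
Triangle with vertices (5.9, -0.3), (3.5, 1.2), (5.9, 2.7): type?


Side lengths squared: AB^2=8.01, BC^2=8.01, CA^2=9
Sorted: [8.01, 8.01, 9]
By sides: Isosceles, By angles: Acute

Isosceles, Acute


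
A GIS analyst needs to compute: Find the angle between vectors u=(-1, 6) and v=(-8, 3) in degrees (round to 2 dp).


u.v = 26, |u| = sqrt(37) = 6.0828, |v| = sqrt(73) = 8.544
cos(theta) = u.v/(|u||v|) = 26/sqrt(2701) = 0.500278
theta = acos(0.500278) = 59.98 degrees

59.98 degrees


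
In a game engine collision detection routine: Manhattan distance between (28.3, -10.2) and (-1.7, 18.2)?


|28.3-(-1.7)| + |(-10.2)-18.2| = 30 + 28.4 = 58.4

58.4


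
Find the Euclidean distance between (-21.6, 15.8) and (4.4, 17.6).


dx=26, dy=1.8
d^2 = 26^2 + 1.8^2 = 679.24
d = sqrt(679.24) = 26.0622

26.0622


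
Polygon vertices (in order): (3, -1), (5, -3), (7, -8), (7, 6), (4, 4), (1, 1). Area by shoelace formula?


Shoelace sum: (3*(-3) - 5*(-1)) + (5*(-8) - 7*(-3)) + (7*6 - 7*(-8)) + (7*4 - 4*6) + (4*1 - 1*4) + (1*(-1) - 3*1)
= 75
Area = |75|/2 = 37.5

37.5


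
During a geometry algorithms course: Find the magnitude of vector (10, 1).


|u| = sqrt(10^2 + 1^2) = sqrt(101) = 10.0499

10.0499


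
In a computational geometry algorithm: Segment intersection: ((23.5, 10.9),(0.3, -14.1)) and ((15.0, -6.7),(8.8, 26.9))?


Cross products: d1=-394.72, d2=539.8, d3=195.82, d4=-738.7
d1*d2 < 0 and d3*d4 < 0? yes

Yes, they intersect


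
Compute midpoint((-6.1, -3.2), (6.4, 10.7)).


M = (((-6.1)+6.4)/2, ((-3.2)+10.7)/2)
= (0.15, 3.75)

(0.15, 3.75)


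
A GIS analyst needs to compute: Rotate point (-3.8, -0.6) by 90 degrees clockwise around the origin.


90° CW: (x,y) -> (y, -x)
(-3.8,-0.6) -> (-0.6, 3.8)

(-0.6, 3.8)


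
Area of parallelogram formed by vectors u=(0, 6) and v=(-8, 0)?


|u x v| = |0*0 - 6*(-8)|
= |0 - (-48)| = 48

48


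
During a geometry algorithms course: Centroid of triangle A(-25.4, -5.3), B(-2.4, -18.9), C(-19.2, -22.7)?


Centroid = ((x_A+x_B+x_C)/3, (y_A+y_B+y_C)/3)
= (((-25.4)+(-2.4)+(-19.2))/3, ((-5.3)+(-18.9)+(-22.7))/3)
= (-15.6667, -15.6333)

(-15.6667, -15.6333)


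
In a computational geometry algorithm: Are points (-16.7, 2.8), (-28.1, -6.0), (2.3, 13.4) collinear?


Cross product: ((-28.1)-(-16.7))*(13.4-2.8) - ((-6)-2.8)*(2.3-(-16.7))
= 46.36

No, not collinear


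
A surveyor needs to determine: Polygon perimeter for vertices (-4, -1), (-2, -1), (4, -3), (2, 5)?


Sides: (-4, -1)->(-2, -1): sqrt(4) = 2, (-2, -1)->(4, -3): sqrt(40) = 6.324555, (4, -3)->(2, 5): sqrt(68) = 8.246211, (2, 5)->(-4, -1): sqrt(72) = 8.485281
Sum = 25.056047
Perimeter = 25.056

25.056


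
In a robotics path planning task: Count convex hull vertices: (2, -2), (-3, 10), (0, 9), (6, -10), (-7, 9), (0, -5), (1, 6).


Convex hull vertices (CCW): (-7, 9), (0, -5), (6, -10), (1, 6), (0, 9), (-3, 10)
Count = 6

6


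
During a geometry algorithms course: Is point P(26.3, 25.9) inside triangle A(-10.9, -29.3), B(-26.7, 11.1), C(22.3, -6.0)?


Cross products: AB x AP = -2375.04, BC x BP = 1631.5, CA x CP = -965.88
All same sign? no

No, outside


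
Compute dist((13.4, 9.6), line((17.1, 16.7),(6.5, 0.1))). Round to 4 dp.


|cross product| = 13.84
|line direction| = sqrt(387.92) = 19.6957
Distance = 13.84/sqrt(387.92) = 0.7027

0.7027


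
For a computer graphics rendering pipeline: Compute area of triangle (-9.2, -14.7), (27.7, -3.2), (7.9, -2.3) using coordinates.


Area = |x_A(y_B-y_C) + x_B(y_C-y_A) + x_C(y_A-y_B)|/2
= |8.28 + 343.48 + (-90.85)|/2
= 260.91/2 = 130.455

130.455


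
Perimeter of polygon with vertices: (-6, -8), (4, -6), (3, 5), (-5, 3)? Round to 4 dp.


Sides: (-6, -8)->(4, -6): sqrt(104) = 10.198039, (4, -6)->(3, 5): sqrt(122) = 11.045361, (3, 5)->(-5, 3): sqrt(68) = 8.246211, (-5, 3)->(-6, -8): sqrt(122) = 11.045361
Sum = 40.534972
Perimeter = 40.535

40.535


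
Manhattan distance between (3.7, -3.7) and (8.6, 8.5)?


|3.7-8.6| + |(-3.7)-8.5| = 4.9 + 12.2 = 17.1

17.1


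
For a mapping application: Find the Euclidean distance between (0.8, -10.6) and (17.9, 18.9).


dx=17.1, dy=29.5
d^2 = 17.1^2 + 29.5^2 = 1162.66
d = sqrt(1162.66) = 34.0978

34.0978


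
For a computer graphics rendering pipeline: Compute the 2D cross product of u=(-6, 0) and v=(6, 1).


u x v = u_x*v_y - u_y*v_x = (-6)*1 - 0*6
= (-6) - 0 = -6

-6


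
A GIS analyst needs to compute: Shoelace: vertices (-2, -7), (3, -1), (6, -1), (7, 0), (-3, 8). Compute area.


Shoelace sum: ((-2)*(-1) - 3*(-7)) + (3*(-1) - 6*(-1)) + (6*0 - 7*(-1)) + (7*8 - (-3)*0) + ((-3)*(-7) - (-2)*8)
= 126
Area = |126|/2 = 63

63


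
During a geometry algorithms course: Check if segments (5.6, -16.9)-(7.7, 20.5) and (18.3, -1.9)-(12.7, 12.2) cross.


Cross products: d1=263.07, d2=24.02, d3=-443.48, d4=-204.43
d1*d2 < 0 and d3*d4 < 0? no

No, they don't intersect


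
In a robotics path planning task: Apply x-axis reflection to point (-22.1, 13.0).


Reflection over x-axis: (x,y) -> (x,-y)
(-22.1, 13) -> (-22.1, -13)

(-22.1, -13)


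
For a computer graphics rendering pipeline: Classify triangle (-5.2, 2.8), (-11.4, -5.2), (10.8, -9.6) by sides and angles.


Side lengths squared: AB^2=102.44, BC^2=512.2, CA^2=409.76
Sorted: [102.44, 409.76, 512.2]
By sides: Scalene, By angles: Right

Scalene, Right


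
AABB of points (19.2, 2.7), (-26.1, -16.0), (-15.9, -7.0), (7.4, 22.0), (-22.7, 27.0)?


x range: [-26.1, 19.2]
y range: [-16, 27]
Bounding box: (-26.1,-16) to (19.2,27)

(-26.1,-16) to (19.2,27)


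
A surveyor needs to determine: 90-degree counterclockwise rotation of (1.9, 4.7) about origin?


90° CCW: (x,y) -> (-y, x)
(1.9,4.7) -> (-4.7, 1.9)

(-4.7, 1.9)


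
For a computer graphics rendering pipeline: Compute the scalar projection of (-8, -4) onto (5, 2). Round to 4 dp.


u.v = -48, |v| = sqrt(29) = 5.3852
Scalar projection = u.v / |v| = -48 / sqrt(29) = -8.9134

-8.9134


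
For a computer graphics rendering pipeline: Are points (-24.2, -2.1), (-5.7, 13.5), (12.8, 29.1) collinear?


Cross product: ((-5.7)-(-24.2))*(29.1-(-2.1)) - (13.5-(-2.1))*(12.8-(-24.2))
= 0

Yes, collinear


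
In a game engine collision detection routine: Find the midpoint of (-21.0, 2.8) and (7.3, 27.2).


M = (((-21)+7.3)/2, (2.8+27.2)/2)
= (-6.85, 15)

(-6.85, 15)


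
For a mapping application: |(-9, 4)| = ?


|u| = sqrt((-9)^2 + 4^2) = sqrt(97) = 9.8489

9.8489


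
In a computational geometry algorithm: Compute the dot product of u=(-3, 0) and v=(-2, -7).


u . v = u_x*v_x + u_y*v_y = (-3)*(-2) + 0*(-7)
= 6 + 0 = 6

6
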